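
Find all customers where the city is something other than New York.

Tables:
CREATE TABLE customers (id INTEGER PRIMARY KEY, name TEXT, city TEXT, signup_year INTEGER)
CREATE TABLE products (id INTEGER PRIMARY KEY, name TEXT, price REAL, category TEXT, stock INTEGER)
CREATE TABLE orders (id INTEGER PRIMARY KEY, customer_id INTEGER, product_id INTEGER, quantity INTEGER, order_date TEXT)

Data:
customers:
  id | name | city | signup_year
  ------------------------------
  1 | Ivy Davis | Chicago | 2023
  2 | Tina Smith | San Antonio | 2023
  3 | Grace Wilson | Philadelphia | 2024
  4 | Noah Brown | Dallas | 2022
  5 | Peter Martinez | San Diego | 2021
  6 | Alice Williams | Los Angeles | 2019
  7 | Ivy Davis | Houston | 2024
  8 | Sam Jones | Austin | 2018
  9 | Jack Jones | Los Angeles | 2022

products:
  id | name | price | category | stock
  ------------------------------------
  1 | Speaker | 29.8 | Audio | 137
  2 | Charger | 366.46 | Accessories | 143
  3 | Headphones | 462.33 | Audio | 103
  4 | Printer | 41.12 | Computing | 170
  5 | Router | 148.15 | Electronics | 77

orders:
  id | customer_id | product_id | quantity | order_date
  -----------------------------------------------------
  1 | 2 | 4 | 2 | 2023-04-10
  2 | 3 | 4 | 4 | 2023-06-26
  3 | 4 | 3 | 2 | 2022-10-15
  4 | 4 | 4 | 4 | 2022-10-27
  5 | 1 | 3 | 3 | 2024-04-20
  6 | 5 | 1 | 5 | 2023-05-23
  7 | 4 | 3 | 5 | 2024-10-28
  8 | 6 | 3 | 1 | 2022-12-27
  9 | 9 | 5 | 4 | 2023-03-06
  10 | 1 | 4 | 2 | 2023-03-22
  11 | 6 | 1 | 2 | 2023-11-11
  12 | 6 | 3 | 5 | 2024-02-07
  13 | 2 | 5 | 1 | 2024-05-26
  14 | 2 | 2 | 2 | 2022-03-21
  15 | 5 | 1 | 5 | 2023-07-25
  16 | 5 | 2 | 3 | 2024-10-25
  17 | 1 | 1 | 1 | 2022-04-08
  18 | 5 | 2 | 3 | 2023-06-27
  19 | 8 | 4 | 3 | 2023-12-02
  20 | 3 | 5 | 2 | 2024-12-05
SELECT name, city FROM customers WHERE city <> 'New York'

Execution result:
name | city
Ivy Davis | Chicago
Tina Smith | San Antonio
Grace Wilson | Philadelphia
Noah Brown | Dallas
Peter Martinez | San Diego
Alice Williams | Los Angeles
Ivy Davis | Houston
Sam Jones | Austin
Jack Jones | Los Angeles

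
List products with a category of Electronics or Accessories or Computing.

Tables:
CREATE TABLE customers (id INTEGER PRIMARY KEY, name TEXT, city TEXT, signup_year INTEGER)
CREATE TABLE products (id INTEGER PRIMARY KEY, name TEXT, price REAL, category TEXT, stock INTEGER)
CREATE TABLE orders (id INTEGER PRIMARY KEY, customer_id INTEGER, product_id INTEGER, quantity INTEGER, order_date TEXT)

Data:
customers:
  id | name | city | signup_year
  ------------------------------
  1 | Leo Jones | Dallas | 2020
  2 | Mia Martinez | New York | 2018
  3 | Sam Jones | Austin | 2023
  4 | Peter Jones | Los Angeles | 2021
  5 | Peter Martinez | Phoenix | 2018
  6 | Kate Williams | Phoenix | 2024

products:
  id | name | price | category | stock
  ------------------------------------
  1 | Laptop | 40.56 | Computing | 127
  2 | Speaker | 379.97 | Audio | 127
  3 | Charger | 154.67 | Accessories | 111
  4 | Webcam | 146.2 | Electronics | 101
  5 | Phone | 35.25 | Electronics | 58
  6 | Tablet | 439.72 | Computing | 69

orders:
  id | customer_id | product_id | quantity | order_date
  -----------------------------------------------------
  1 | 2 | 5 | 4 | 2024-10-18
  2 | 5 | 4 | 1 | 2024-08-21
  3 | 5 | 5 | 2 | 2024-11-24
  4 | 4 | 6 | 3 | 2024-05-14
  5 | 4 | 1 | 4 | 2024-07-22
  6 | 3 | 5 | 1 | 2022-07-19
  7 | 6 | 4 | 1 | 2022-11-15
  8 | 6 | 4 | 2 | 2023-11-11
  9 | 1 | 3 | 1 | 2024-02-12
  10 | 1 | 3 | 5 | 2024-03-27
SELECT name, category FROM products WHERE category IN ('Electronics', 'Accessories', 'Computing')

Execution result:
name | category
Laptop | Computing
Charger | Accessories
Webcam | Electronics
Phone | Electronics
Tablet | Computing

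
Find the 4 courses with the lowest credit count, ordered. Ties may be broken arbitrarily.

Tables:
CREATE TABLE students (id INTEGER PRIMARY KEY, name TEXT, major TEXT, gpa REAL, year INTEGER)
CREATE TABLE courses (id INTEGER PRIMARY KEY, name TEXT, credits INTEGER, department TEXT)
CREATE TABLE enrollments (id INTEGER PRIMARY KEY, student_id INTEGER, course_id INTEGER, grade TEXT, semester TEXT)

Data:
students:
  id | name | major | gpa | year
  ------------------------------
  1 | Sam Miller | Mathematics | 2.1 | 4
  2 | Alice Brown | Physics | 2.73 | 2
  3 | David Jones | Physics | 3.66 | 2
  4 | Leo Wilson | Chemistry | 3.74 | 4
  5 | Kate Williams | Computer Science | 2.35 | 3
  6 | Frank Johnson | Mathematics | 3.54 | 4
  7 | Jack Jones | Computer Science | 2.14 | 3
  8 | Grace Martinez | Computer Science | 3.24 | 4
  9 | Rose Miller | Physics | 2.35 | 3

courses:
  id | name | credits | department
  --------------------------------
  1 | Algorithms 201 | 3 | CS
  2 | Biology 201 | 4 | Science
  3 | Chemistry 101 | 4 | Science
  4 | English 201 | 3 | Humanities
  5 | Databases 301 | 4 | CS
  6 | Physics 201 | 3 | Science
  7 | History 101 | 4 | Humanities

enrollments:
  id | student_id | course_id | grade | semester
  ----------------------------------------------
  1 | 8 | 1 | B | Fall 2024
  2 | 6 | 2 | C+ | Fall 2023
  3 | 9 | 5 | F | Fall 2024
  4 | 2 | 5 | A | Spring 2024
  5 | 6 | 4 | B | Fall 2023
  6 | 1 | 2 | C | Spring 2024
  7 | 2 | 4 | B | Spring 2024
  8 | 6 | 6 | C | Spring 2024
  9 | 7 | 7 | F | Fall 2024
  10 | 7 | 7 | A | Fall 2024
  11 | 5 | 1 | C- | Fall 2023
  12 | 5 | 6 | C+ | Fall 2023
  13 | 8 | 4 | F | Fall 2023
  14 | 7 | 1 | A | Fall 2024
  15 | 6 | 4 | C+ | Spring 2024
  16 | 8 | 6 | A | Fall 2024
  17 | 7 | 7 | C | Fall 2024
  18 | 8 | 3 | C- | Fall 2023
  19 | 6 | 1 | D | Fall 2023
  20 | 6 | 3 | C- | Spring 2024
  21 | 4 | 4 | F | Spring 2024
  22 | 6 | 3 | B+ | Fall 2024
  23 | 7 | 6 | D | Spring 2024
SELECT name, credits FROM courses ORDER BY credits ASC LIMIT 4

Execution result:
name | credits
Algorithms 201 | 3
English 201 | 3
Physics 201 | 3
Biology 201 | 4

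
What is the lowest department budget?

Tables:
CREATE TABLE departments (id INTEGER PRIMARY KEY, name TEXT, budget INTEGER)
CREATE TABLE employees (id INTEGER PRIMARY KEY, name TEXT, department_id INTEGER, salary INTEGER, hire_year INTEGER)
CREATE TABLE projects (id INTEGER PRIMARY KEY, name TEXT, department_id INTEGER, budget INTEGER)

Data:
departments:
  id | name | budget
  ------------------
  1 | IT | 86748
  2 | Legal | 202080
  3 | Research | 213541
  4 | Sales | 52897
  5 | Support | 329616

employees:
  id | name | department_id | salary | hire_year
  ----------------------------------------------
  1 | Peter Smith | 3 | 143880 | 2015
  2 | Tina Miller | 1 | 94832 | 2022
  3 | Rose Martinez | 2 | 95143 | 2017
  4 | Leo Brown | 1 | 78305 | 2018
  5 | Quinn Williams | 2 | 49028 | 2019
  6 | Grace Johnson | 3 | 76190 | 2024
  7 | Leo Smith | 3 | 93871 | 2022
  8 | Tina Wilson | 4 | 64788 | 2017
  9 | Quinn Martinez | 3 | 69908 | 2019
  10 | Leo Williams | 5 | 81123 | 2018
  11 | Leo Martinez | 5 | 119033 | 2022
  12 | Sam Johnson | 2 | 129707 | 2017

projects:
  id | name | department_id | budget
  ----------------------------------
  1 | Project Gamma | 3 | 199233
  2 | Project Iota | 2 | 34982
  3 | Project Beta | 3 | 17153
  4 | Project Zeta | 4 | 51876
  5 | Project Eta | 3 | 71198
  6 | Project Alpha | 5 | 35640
SELECT MIN(budget) FROM departments

Execution result:
52897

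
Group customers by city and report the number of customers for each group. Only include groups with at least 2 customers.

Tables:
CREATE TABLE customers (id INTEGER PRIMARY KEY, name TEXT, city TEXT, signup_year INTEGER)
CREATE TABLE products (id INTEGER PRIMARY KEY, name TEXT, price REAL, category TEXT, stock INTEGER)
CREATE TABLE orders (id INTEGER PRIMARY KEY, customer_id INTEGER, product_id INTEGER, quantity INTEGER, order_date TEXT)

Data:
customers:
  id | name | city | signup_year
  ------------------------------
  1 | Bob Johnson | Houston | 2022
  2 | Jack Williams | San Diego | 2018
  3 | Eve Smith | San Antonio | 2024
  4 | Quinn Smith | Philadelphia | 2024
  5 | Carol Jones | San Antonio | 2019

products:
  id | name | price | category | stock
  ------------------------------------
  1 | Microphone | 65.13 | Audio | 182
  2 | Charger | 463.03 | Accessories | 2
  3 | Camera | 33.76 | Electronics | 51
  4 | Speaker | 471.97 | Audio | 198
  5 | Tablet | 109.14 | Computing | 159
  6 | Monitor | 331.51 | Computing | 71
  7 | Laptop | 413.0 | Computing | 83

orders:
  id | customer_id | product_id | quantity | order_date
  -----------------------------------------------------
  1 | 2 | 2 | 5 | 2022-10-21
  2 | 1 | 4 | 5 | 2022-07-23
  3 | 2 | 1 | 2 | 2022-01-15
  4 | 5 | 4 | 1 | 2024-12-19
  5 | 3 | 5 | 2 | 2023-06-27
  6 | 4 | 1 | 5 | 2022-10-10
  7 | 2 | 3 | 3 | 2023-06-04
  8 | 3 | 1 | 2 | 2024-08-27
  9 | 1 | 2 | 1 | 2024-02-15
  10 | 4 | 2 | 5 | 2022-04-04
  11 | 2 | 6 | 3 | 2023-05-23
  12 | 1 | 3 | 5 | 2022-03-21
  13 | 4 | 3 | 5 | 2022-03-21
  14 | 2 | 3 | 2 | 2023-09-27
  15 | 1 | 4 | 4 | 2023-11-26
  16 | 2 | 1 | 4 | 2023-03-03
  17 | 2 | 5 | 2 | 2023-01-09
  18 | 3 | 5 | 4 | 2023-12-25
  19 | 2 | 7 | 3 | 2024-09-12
SELECT city, COUNT(*) AS n FROM customers GROUP BY city HAVING COUNT(*) >= 2

Execution result:
city | n
San Antonio | 2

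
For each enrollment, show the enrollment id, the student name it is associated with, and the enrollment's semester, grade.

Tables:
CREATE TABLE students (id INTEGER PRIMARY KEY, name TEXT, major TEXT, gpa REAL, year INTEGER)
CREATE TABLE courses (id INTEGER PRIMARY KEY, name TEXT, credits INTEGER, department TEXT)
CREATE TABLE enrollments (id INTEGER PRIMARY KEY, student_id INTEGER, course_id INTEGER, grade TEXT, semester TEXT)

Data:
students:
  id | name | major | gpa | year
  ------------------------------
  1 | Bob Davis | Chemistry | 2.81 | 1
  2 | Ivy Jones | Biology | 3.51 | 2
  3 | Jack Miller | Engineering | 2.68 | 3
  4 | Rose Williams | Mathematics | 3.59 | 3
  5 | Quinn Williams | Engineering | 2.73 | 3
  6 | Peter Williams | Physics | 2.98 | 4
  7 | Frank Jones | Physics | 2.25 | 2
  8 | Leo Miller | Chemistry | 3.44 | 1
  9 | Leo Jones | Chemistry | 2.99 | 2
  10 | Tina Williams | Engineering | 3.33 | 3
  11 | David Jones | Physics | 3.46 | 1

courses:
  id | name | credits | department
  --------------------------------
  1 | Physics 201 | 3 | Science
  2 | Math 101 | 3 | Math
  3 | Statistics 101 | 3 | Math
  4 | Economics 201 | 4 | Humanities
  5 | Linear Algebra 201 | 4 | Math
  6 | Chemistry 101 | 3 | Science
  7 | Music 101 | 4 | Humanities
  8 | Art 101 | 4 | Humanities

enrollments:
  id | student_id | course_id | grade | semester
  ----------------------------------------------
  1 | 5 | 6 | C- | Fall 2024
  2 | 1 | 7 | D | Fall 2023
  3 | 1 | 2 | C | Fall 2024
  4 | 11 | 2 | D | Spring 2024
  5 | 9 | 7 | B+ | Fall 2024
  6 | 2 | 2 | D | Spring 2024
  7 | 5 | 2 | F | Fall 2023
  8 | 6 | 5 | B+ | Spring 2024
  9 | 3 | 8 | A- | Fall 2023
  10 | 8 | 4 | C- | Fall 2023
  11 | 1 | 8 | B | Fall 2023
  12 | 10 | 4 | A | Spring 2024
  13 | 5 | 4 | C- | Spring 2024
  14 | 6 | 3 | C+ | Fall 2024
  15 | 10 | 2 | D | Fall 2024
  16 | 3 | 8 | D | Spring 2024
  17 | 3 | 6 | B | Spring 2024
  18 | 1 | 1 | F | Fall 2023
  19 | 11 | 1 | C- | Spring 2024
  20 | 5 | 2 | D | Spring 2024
SELECT c.id, p.name AS student, c.semester, c.grade FROM enrollments c JOIN students p ON c.student_id = p.id

Execution result:
id | student | semester | grade
1 | Quinn Williams | Fall 2024 | C-
2 | Bob Davis | Fall 2023 | D
3 | Bob Davis | Fall 2024 | C
4 | David Jones | Spring 2024 | D
5 | Leo Jones | Fall 2024 | B+
6 | Ivy Jones | Spring 2024 | D
7 | Quinn Williams | Fall 2023 | F
8 | Peter Williams | Spring 2024 | B+
9 | Jack Miller | Fall 2023 | A-
10 | Leo Miller | Fall 2023 | C-
11 | Bob Davis | Fall 2023 | B
12 | Tina Williams | Spring 2024 | A
13 | Quinn Williams | Spring 2024 | C-
14 | Peter Williams | Fall 2024 | C+
15 | Tina Williams | Fall 2024 | D
16 | Jack Miller | Spring 2024 | D
17 | Jack Miller | Spring 2024 | B
18 | Bob Davis | Fall 2023 | F
19 | David Jones | Spring 2024 | C-
20 | Quinn Williams | Spring 2024 | D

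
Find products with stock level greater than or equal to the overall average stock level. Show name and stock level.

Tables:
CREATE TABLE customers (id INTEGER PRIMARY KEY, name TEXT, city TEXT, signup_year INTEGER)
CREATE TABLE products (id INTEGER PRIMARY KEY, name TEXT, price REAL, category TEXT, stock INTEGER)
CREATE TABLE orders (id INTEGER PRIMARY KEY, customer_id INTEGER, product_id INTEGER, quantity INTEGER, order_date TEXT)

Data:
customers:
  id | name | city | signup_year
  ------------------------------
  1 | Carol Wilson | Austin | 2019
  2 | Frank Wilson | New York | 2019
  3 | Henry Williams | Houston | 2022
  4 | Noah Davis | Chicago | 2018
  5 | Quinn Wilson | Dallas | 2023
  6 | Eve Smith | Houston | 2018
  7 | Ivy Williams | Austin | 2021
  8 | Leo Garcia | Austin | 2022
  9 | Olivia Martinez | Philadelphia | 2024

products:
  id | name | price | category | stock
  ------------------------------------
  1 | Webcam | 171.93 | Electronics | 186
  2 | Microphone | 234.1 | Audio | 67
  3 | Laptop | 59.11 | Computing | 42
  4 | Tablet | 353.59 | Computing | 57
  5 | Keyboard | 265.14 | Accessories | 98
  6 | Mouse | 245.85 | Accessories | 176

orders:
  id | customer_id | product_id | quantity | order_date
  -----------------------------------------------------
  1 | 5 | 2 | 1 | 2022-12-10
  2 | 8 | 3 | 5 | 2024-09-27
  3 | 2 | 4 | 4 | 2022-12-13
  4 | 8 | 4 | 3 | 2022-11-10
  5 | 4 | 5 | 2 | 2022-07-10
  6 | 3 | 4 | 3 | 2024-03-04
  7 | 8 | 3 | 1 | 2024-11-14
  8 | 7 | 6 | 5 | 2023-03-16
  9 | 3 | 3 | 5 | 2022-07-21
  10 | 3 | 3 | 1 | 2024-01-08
SELECT name, stock FROM products WHERE stock >= (SELECT AVG(stock) FROM products)

Execution result:
name | stock
Webcam | 186
Mouse | 176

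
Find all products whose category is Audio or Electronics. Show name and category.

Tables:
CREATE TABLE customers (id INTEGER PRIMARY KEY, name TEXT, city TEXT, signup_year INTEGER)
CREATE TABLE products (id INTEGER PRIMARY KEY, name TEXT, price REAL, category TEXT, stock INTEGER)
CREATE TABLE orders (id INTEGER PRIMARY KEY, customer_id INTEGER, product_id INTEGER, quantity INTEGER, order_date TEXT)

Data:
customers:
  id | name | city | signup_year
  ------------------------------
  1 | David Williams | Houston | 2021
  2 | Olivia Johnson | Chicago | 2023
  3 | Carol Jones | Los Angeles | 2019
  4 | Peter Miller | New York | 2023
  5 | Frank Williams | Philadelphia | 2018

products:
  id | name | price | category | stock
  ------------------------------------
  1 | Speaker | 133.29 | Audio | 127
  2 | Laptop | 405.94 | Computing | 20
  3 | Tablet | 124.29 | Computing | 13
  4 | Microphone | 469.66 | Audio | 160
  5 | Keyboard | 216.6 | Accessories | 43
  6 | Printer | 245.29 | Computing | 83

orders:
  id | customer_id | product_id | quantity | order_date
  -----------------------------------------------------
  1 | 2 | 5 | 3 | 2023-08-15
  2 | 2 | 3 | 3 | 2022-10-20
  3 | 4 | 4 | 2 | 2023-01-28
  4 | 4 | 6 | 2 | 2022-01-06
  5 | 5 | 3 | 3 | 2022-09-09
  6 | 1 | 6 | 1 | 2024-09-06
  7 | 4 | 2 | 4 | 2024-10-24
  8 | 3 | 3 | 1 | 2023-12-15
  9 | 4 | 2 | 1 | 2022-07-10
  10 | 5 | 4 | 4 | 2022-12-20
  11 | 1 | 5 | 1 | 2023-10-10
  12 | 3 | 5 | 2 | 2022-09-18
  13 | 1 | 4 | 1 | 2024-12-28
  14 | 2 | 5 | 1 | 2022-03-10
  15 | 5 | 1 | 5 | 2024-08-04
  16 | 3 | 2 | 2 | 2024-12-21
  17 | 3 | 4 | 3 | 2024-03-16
SELECT name, category FROM products WHERE category IN ('Audio', 'Electronics')

Execution result:
name | category
Speaker | Audio
Microphone | Audio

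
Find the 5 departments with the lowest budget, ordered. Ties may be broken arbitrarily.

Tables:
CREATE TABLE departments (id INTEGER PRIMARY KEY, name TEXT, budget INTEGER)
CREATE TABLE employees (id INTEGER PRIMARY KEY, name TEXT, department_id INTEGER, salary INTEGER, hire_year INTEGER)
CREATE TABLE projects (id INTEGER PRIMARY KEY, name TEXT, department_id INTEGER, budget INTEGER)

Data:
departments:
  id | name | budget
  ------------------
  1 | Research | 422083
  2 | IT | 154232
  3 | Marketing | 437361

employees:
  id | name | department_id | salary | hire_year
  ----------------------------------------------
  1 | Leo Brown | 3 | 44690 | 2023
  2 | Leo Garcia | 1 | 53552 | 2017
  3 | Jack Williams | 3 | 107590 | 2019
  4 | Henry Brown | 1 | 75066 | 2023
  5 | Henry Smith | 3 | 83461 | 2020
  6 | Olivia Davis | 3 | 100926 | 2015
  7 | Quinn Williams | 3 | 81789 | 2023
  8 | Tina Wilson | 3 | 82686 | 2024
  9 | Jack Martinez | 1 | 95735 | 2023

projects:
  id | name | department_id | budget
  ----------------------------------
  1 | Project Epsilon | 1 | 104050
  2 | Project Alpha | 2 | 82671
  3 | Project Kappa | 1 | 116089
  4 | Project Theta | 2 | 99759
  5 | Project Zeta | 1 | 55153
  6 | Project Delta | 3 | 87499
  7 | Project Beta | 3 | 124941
SELECT name, budget FROM departments ORDER BY budget ASC LIMIT 5

Execution result:
name | budget
IT | 154232
Research | 422083
Marketing | 437361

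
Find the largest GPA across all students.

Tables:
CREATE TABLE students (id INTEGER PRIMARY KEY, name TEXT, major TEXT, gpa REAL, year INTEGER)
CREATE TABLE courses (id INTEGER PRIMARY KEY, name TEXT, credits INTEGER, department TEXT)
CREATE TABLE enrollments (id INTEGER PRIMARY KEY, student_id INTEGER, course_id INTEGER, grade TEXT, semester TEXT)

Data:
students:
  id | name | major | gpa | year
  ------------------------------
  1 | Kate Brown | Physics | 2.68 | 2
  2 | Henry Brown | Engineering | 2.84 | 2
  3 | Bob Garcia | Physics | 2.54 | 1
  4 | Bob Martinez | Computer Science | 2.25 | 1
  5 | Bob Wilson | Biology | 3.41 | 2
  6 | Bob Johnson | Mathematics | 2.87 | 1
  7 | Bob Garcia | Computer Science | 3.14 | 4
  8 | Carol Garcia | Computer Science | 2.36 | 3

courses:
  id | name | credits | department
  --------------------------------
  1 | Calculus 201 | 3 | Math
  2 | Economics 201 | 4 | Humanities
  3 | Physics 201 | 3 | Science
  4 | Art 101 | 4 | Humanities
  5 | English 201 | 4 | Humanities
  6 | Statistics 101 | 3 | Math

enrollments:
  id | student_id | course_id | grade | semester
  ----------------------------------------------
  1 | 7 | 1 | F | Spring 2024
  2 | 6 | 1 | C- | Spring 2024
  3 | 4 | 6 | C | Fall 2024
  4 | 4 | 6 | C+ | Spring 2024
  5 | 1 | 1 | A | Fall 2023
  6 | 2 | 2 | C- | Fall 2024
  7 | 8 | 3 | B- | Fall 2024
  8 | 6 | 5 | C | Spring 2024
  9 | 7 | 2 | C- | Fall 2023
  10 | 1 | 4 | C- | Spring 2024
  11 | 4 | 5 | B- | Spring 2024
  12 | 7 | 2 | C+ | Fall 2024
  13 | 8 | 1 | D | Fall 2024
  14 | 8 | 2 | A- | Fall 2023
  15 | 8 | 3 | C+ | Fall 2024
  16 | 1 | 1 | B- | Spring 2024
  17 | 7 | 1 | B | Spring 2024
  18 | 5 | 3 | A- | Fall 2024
SELECT MAX(gpa) FROM students

Execution result:
3.41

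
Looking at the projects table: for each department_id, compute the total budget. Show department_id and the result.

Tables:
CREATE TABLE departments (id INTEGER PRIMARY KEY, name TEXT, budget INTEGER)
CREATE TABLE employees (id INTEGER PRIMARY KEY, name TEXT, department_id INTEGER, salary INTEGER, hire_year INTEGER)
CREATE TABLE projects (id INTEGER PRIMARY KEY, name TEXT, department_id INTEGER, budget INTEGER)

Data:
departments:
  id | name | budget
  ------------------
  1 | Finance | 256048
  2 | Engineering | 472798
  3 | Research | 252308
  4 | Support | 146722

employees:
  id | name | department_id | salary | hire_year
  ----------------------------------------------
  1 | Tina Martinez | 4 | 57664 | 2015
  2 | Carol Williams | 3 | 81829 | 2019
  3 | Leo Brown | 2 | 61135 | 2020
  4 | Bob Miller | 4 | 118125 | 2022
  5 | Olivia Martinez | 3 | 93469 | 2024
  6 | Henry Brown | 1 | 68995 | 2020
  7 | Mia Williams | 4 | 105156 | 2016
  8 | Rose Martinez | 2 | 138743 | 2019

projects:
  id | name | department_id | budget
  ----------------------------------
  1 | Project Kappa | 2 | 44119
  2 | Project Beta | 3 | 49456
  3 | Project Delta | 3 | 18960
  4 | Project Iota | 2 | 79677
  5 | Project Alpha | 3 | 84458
SELECT department_id, SUM(budget) AS sum_budget FROM projects GROUP BY department_id

Execution result:
department_id | sum_budget
2 | 123796
3 | 152874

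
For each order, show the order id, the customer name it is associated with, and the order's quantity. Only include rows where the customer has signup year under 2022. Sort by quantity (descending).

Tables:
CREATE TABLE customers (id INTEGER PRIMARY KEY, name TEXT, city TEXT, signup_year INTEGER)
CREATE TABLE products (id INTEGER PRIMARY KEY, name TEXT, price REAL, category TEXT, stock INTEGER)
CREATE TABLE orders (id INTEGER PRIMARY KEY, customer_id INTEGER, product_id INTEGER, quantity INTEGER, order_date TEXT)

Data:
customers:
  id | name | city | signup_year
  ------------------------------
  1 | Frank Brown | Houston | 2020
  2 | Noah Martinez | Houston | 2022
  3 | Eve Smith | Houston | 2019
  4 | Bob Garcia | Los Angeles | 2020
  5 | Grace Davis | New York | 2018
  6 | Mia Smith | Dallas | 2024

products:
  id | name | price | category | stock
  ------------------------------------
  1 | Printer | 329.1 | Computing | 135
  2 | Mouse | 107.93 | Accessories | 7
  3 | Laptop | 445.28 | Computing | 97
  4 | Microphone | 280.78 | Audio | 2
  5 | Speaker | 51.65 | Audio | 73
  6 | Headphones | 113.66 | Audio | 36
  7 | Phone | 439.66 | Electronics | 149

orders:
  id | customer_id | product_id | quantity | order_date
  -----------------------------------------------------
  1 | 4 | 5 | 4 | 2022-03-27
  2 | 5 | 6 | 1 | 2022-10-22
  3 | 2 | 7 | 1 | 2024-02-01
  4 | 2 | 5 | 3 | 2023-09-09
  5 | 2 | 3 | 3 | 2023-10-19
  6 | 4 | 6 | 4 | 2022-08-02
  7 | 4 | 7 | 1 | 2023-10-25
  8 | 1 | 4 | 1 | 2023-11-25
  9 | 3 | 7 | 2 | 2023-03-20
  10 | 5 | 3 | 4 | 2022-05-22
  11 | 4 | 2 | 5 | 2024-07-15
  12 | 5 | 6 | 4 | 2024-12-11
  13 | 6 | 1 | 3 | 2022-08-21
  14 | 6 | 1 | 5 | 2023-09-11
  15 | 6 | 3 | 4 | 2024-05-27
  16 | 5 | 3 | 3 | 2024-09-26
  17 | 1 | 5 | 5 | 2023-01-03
SELECT c.id, p.name AS customer, c.quantity FROM orders c JOIN customers p ON c.customer_id = p.id WHERE p.signup_year < 2022 ORDER BY c.quantity DESC

Execution result:
id | customer | quantity
11 | Bob Garcia | 5
17 | Frank Brown | 5
1 | Bob Garcia | 4
6 | Bob Garcia | 4
10 | Grace Davis | 4
12 | Grace Davis | 4
16 | Grace Davis | 3
9 | Eve Smith | 2
2 | Grace Davis | 1
7 | Bob Garcia | 1
8 | Frank Brown | 1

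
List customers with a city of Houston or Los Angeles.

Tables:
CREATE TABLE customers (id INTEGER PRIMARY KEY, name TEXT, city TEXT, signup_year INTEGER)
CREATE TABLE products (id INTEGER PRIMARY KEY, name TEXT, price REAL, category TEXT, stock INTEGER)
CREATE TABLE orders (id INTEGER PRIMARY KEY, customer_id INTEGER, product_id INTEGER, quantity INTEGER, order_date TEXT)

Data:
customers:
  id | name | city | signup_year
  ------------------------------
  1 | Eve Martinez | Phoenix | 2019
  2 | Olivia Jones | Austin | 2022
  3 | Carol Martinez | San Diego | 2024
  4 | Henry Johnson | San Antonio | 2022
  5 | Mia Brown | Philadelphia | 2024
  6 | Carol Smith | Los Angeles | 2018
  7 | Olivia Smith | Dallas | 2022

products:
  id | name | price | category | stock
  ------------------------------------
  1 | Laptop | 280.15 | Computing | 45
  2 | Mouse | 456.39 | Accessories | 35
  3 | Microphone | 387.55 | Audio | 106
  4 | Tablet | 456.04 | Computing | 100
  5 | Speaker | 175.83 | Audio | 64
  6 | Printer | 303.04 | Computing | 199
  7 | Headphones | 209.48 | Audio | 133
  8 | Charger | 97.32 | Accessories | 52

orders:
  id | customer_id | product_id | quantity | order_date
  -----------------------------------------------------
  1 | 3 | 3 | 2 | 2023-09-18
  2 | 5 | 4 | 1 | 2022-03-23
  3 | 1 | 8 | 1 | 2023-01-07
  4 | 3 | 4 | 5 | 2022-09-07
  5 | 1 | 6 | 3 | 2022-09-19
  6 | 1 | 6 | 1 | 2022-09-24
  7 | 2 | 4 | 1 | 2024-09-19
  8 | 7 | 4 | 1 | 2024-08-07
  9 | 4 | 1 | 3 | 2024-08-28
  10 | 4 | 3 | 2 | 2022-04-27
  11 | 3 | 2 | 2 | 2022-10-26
SELECT name, city FROM customers WHERE city IN ('Houston', 'Los Angeles')

Execution result:
name | city
Carol Smith | Los Angeles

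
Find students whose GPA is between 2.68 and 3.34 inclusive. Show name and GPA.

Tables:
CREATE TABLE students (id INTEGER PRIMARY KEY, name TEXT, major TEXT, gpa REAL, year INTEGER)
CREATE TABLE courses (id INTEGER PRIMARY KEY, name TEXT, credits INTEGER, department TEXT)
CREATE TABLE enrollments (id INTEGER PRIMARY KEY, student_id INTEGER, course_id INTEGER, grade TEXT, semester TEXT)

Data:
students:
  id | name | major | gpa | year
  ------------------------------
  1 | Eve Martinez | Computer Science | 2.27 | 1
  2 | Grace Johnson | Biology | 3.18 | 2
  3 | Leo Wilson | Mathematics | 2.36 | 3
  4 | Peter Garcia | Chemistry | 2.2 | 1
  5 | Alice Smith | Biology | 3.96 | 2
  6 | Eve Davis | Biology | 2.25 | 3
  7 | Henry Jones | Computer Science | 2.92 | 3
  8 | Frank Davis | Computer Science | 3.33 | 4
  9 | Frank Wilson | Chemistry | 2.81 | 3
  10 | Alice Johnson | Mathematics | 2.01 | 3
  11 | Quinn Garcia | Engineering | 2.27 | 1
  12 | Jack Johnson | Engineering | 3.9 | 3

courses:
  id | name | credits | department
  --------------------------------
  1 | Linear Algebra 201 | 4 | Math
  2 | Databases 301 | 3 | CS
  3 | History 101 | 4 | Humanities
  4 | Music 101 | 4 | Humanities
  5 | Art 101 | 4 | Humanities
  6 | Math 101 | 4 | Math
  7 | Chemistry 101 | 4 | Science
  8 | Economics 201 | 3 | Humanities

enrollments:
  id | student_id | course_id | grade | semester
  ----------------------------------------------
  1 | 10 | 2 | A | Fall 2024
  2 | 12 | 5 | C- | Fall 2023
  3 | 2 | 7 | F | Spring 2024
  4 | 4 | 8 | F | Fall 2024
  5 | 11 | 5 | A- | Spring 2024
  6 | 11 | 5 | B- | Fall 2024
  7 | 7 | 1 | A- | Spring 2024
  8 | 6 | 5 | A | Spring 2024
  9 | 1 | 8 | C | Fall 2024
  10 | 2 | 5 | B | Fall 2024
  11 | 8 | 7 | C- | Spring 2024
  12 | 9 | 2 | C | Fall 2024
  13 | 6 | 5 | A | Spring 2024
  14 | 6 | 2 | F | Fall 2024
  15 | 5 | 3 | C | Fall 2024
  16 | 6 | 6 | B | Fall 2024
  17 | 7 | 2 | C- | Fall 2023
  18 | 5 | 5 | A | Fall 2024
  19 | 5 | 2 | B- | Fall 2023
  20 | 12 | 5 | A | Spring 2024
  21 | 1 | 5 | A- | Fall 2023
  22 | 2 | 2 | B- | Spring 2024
SELECT name, gpa FROM students WHERE gpa BETWEEN 2.68 AND 3.34

Execution result:
name | gpa
Grace Johnson | 3.18
Henry Jones | 2.92
Frank Davis | 3.33
Frank Wilson | 2.81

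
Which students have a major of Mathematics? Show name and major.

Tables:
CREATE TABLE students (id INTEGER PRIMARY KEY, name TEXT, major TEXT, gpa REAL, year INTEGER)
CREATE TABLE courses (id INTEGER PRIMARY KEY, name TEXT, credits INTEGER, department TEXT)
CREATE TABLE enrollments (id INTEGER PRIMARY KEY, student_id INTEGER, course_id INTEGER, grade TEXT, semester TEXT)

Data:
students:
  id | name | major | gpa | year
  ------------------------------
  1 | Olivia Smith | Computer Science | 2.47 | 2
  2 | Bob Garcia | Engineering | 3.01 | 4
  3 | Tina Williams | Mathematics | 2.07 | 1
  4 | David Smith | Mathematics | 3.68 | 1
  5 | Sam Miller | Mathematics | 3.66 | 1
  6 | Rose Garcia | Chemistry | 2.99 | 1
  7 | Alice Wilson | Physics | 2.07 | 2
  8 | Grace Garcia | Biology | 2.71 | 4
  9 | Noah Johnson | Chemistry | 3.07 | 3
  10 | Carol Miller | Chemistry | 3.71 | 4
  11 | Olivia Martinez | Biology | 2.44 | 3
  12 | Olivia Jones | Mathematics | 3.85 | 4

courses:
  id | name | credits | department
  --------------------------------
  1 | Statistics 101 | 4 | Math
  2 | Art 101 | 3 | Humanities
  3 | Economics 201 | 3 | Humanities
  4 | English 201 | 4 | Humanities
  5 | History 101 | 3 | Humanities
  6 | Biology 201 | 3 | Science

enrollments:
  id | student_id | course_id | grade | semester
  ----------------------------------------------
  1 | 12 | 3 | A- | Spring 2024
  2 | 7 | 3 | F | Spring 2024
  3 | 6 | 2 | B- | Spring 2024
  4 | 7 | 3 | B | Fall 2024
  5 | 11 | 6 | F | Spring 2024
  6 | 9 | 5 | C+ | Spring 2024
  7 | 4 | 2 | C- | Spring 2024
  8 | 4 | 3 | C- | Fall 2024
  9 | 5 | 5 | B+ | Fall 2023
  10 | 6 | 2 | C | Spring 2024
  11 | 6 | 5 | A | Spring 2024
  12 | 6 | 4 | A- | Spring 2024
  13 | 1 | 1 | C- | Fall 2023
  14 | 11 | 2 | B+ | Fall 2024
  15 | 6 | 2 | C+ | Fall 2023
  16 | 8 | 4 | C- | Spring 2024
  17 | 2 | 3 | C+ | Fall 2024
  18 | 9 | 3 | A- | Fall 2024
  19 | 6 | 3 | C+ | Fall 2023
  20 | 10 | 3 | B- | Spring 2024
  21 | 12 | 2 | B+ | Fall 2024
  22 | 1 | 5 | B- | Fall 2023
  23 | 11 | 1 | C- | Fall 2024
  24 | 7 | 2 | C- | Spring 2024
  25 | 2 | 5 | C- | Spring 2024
SELECT name, major FROM students WHERE major = 'Mathematics'

Execution result:
name | major
Tina Williams | Mathematics
David Smith | Mathematics
Sam Miller | Mathematics
Olivia Jones | Mathematics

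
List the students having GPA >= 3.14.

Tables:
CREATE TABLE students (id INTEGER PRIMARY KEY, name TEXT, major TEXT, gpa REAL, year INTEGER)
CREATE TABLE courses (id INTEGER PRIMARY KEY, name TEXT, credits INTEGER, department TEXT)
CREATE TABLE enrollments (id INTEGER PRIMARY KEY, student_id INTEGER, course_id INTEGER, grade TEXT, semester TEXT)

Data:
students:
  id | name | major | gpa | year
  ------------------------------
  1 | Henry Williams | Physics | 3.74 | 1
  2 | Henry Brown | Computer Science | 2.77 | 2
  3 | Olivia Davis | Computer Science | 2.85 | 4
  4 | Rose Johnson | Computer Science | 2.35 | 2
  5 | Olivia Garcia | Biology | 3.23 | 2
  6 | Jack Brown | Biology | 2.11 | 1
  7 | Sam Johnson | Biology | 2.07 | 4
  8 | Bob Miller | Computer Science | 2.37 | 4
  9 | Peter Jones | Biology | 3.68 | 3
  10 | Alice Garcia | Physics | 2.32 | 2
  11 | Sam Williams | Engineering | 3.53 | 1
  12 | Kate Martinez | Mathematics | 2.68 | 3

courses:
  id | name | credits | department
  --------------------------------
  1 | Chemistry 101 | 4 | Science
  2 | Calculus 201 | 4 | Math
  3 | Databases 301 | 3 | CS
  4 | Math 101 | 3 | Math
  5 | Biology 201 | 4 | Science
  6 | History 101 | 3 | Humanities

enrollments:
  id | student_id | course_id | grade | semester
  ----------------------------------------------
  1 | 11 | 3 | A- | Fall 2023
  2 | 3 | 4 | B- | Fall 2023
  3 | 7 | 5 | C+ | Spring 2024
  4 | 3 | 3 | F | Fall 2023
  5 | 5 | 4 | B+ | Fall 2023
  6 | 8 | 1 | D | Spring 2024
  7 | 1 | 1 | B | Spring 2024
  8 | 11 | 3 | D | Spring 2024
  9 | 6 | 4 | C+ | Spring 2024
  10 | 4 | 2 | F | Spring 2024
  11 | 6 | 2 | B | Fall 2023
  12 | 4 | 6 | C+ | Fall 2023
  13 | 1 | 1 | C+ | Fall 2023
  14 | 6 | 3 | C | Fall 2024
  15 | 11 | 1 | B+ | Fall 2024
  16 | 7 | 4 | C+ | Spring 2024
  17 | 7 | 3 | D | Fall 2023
SELECT name, gpa FROM students WHERE gpa >= 3.14

Execution result:
name | gpa
Henry Williams | 3.74
Olivia Garcia | 3.23
Peter Jones | 3.68
Sam Williams | 3.53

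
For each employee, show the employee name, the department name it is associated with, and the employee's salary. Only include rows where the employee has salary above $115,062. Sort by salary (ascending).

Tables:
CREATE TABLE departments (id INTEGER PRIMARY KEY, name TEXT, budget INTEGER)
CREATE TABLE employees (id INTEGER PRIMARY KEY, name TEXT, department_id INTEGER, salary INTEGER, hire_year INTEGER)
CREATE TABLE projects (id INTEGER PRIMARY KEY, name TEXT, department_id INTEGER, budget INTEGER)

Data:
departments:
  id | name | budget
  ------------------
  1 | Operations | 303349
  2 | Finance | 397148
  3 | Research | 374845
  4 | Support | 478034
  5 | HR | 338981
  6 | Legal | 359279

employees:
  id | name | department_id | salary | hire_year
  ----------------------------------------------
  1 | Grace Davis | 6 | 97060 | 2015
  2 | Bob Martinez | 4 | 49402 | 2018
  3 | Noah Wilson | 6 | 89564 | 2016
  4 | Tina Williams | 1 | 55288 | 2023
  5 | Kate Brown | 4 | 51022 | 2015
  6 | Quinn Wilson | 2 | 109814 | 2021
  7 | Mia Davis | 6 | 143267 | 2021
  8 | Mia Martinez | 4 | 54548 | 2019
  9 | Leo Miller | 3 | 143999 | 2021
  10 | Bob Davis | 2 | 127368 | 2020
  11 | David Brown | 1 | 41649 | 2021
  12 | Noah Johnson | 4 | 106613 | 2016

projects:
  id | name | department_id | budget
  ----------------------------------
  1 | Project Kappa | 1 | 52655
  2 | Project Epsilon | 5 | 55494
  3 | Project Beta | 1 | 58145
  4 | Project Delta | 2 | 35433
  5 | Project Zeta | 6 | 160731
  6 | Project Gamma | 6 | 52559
SELECT c.name, p.name AS department, c.salary FROM employees c JOIN departments p ON c.department_id = p.id WHERE c.salary > 115062 ORDER BY c.salary ASC

Execution result:
name | department | salary
Bob Davis | Finance | 127368
Mia Davis | Legal | 143267
Leo Miller | Research | 143999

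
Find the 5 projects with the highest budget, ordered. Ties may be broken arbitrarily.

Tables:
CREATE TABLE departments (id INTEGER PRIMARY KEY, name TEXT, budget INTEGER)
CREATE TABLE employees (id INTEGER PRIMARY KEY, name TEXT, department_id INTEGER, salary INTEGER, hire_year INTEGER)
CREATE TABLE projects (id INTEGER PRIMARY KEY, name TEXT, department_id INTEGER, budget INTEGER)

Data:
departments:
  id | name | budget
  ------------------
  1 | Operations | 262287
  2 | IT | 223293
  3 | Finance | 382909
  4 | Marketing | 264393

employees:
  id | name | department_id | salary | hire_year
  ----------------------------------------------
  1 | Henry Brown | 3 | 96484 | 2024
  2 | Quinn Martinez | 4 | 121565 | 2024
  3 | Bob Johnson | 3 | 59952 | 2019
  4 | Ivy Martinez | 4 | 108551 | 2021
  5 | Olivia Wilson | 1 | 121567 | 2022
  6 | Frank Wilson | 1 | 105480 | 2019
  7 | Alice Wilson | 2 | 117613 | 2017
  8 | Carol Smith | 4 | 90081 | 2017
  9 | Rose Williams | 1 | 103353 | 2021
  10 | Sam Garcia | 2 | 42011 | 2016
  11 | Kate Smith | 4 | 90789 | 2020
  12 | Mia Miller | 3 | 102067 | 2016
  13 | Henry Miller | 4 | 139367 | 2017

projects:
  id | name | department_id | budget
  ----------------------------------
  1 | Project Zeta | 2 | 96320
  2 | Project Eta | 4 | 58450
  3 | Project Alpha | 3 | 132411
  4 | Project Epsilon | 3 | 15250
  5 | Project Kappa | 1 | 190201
SELECT name, budget FROM projects ORDER BY budget DESC LIMIT 5

Execution result:
name | budget
Project Kappa | 190201
Project Alpha | 132411
Project Zeta | 96320
Project Eta | 58450
Project Epsilon | 15250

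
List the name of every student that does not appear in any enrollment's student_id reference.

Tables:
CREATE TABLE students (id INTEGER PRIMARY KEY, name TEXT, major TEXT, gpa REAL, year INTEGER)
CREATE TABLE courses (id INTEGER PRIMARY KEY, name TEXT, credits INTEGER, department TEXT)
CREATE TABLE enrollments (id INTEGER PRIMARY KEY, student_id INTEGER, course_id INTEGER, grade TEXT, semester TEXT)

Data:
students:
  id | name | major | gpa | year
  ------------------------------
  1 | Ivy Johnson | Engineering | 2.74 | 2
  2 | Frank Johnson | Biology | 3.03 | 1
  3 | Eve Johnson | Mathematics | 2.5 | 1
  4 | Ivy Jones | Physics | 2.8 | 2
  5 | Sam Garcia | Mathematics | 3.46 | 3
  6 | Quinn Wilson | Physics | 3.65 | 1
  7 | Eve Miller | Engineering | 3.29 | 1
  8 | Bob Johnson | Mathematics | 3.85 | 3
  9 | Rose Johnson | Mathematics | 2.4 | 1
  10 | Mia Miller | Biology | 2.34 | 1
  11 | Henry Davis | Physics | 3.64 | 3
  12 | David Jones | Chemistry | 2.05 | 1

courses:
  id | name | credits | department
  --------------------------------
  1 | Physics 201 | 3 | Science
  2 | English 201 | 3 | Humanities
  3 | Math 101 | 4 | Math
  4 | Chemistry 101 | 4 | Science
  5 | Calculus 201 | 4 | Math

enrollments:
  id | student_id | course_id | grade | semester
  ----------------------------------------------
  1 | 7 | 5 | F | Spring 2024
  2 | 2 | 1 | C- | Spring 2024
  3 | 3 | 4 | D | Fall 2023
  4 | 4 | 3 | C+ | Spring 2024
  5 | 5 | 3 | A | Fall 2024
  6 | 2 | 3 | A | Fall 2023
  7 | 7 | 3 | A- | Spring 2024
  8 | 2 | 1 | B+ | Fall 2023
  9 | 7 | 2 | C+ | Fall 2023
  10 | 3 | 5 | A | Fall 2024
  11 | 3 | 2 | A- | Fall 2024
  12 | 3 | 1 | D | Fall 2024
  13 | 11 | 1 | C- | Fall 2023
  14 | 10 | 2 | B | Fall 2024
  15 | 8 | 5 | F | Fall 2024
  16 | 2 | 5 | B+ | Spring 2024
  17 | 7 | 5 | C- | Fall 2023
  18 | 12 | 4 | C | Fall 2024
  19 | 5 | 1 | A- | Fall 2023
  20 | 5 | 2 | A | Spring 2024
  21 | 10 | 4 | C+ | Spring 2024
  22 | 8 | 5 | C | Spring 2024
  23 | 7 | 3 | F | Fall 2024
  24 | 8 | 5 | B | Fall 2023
SELECT p.name FROM students p LEFT JOIN enrollments c ON c.student_id = p.id WHERE c.id IS NULL

Execution result:
name
Ivy Johnson
Quinn Wilson
Rose Johnson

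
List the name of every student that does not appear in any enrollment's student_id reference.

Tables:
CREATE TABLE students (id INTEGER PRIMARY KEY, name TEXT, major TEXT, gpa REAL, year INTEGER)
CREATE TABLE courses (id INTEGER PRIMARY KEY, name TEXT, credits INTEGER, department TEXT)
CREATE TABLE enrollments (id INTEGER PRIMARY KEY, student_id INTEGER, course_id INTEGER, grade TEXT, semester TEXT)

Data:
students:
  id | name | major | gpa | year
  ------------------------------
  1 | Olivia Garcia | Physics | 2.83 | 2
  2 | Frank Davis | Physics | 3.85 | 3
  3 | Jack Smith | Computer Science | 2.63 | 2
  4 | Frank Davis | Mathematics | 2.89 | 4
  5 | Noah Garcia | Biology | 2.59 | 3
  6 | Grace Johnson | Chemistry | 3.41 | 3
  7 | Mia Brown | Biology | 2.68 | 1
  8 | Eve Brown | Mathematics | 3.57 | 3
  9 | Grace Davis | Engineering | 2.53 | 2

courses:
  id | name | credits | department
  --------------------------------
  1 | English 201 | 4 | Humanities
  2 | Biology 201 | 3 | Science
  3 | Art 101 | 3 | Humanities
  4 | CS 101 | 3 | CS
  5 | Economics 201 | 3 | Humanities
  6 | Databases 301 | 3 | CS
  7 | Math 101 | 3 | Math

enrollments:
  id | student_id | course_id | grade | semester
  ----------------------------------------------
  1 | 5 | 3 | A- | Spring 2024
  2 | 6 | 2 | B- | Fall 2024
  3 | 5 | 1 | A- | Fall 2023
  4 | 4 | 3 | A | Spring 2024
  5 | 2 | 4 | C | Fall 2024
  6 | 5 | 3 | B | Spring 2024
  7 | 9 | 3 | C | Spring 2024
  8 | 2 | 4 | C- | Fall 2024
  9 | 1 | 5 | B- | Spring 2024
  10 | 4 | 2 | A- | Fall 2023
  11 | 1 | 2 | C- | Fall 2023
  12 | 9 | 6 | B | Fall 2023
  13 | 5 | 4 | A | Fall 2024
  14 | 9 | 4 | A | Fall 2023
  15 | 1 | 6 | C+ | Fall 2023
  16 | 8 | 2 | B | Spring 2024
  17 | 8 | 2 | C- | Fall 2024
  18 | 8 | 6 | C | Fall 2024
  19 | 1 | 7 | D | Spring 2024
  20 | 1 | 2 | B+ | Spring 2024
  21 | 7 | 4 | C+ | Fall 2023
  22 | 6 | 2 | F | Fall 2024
SELECT p.name FROM students p LEFT JOIN enrollments c ON c.student_id = p.id WHERE c.id IS NULL

Execution result:
Jack Smith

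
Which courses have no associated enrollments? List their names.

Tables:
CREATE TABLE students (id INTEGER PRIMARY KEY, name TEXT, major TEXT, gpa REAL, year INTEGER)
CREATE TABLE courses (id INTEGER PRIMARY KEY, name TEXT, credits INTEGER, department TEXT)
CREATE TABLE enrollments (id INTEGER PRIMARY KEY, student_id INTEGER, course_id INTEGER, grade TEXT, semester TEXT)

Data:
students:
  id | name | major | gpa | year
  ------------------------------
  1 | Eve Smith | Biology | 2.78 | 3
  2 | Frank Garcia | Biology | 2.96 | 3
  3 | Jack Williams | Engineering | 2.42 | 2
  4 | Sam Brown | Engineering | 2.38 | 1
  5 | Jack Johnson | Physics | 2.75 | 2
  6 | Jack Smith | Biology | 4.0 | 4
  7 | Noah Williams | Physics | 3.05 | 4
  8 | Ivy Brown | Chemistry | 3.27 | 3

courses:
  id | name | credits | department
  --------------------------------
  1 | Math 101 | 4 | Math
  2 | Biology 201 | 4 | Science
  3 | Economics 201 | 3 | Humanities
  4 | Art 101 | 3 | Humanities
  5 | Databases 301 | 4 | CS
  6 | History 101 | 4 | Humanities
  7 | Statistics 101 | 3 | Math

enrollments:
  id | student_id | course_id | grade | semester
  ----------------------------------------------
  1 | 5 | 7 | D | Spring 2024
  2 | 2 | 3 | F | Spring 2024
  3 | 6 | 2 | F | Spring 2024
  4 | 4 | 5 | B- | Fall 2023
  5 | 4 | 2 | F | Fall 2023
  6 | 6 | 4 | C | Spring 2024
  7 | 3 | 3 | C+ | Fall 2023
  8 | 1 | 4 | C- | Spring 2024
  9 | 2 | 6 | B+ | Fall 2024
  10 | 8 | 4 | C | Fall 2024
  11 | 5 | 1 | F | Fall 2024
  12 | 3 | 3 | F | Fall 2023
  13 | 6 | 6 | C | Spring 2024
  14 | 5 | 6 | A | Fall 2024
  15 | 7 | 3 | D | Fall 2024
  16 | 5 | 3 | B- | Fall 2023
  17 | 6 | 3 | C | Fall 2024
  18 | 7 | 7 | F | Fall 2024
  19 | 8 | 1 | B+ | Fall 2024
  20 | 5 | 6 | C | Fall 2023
SELECT p.name FROM courses p LEFT JOIN enrollments c ON c.course_id = p.id WHERE c.id IS NULL

Execution result:
(no rows)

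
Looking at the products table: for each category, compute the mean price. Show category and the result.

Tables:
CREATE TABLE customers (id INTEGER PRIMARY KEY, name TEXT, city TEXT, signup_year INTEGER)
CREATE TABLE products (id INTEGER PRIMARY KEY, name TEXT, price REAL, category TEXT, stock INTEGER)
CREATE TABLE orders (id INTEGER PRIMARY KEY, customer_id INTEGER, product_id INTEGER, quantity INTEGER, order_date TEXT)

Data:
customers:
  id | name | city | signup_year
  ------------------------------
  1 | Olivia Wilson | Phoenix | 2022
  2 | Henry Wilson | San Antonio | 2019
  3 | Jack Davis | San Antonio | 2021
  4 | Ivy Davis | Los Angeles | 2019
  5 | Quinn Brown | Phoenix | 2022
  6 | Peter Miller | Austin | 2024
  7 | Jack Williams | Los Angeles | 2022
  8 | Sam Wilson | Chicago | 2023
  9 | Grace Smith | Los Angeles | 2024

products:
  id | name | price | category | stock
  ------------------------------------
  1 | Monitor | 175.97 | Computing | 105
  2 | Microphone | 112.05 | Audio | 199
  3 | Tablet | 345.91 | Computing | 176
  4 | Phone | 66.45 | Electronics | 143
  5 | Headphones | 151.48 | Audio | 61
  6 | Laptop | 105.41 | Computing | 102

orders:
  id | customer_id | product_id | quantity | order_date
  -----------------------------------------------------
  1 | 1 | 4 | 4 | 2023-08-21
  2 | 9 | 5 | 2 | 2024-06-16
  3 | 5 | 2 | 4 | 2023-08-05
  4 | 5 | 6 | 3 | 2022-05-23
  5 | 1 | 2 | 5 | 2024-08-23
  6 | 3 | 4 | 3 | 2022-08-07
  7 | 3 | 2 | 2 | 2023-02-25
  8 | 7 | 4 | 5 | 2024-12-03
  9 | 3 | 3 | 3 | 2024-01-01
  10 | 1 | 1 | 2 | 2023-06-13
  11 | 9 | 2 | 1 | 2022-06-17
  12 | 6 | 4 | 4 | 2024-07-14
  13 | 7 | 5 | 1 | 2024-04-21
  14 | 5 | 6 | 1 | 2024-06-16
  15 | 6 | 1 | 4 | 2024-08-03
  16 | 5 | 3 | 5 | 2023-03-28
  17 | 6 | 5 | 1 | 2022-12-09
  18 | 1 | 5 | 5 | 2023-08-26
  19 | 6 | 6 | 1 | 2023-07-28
SELECT category, AVG(price) AS avg_price FROM products GROUP BY category

Execution result:
category | avg_price
Audio | 131.77
Computing | 209.10
Electronics | 66.45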